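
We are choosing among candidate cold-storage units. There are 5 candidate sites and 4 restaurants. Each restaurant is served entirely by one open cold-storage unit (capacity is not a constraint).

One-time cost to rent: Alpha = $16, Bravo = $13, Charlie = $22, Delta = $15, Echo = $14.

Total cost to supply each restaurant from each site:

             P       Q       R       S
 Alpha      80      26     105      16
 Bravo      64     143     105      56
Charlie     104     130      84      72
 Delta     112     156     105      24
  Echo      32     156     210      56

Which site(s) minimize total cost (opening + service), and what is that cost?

Open Alpha and Echo; minimum total cost 209.

For any fixed open set, each restaurant goes to its cheapest open site; total = fixed + service.
{Alpha, Echo}: P→Echo 32, Q→Alpha 26, R→Alpha 105, S→Alpha 16. Service 179; fixed 30; total 209.
{Alpha, Charlie, Echo}: P→Echo 32, Q→Alpha 26, R→Charlie 84, S→Alpha 16. Service 158; fixed 52; total 210.
{Alpha, Bravo, Echo}: service 179 + fixed 43 = 222
{Alpha, Bravo, Charlie, Delta, Echo}: P→Echo 32, Q→Alpha 26, R→Charlie 84, S→Alpha 16. Service 158; fixed 80; total 238.
No other subset beats 209.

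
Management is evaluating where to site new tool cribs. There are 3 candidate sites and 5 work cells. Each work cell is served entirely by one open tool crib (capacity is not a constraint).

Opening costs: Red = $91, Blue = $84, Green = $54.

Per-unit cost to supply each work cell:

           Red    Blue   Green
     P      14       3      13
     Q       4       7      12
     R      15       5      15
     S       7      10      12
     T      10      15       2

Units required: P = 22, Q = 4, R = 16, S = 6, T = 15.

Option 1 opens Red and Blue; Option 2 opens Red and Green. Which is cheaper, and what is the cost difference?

Option 1: {Red, Blue}: P→Blue 3·22=66, Q→Red 4·4=16, R→Blue 5·16=80, S→Red 7·6=42, T→Red 10·15=150. Service 354; fixed 175; total 529.
Option 2: {Red, Green}: P→Green 13·22=286, Q→Red 4·4=16, R→Red 15·16=240, S→Red 7·6=42, T→Green 2·15=30. Service 614; fixed 145; total 759.
Difference: |529 − 759| = 230.

Option 1 is cheaper by 230.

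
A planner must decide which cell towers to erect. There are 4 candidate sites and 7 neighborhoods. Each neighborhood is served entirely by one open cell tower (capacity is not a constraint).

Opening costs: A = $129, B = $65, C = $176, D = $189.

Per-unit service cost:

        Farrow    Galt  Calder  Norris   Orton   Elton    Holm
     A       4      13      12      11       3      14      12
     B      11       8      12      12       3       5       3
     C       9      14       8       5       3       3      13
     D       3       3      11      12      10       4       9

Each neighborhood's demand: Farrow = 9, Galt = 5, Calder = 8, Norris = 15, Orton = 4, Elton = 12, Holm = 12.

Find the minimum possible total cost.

Minimum total cost: 585

For any fixed open set, each neighborhood goes to its cheapest open site; total = fixed + service.
{B, C}: Farrow→C 9·9=81, Galt→B 8·5=40, Calder→C 8·8=64, Norris→C 5·15=75, Orton→B 3·4=12, Elton→C 3·12=36, Holm→B 3·12=36. Service 344; fixed 241; total 585.
{B}: Farrow→B 11·9=99, Galt→B 8·5=40, Calder→B 12·8=96, Norris→B 12·15=180, Orton→B 3·4=12, Elton→B 5·12=60, Holm→B 3·12=36. Service 523; fixed 65; total 588.
{A, B}: service 445 + fixed 194 = 639
{A, B, C, D}: Farrow→D 3·9=27, Galt→D 3·5=15, Calder→C 8·8=64, Norris→C 5·15=75, Orton→A 3·4=12, Elton→C 3·12=36, Holm→B 3·12=36. Service 265; fixed 559; total 824.
No other subset beats 585.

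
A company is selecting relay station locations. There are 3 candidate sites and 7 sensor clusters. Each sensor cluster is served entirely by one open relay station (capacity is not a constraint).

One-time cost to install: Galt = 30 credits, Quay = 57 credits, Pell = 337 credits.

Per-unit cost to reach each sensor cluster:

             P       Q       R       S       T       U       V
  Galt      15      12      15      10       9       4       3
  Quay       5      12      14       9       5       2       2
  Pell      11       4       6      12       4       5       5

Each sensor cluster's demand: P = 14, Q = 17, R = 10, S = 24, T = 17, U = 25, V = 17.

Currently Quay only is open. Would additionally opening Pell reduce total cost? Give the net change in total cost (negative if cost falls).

No — net change +104 (cost rises by 104).

Current service cost with {Quay}: 799.
Adding Pell: each sensor cluster re-picks its cheapest; new service cost 566, saving 233.
Extra fixed cost: 337. Net change = 337 − 233 = 104.
(Totals: 856 → 960.)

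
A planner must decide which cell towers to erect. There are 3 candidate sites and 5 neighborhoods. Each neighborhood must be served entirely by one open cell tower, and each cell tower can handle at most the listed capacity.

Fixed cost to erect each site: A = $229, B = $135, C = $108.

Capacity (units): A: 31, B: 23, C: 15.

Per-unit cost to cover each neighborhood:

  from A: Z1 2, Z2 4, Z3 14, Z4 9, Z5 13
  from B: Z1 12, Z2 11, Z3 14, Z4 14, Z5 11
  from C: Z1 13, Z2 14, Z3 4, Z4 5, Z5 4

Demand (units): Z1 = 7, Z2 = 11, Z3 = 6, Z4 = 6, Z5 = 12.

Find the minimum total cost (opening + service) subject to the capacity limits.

Minimum total cost: 581

Open {A, C}: Z1→A 2·7=14, Z2→A 4·11=44, Z3→A 14·6=84, Z4→A 9·6=54, Z5→C 4·12=48.
Loads: A carries 30/31, C carries 12/15. Service 244; fixed 337; total 581.
Next best feasible plan costs 605.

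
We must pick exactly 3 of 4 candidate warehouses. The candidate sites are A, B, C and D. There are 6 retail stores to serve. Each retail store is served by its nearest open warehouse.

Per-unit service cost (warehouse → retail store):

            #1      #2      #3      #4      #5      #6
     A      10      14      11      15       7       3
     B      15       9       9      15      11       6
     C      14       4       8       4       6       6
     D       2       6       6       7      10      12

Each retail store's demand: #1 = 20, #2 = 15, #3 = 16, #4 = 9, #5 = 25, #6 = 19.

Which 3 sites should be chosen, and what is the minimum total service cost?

With exactly 3 open, each retail store uses its cheapest among the chosen.
{A, C, D}: #1→D 2·20=40, #2→C 4·15=60, #3→D 6·16=96, #4→C 4·9=36, #5→C 6·25=150, #6→A 3·19=57. Service cost 439.
{B, C, D}: service cost 496
{A, B, D}: service cost 521
Among all 4 size-3 choices, {A, C, D} is lowest.

Choose A, C and D; total service cost 439.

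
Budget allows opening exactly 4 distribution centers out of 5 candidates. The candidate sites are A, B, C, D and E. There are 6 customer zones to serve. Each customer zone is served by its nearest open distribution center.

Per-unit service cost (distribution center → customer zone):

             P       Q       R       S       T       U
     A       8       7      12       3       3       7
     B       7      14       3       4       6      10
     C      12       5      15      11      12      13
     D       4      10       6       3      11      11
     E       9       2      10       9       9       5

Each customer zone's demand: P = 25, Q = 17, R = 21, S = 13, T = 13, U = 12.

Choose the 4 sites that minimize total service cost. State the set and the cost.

Choose A, B, D and E; total service cost 335.

With exactly 4 open, each customer zone uses its cheapest among the chosen.
{A, B, D, E}: P→D 4·25=100, Q→E 2·17=34, R→B 3·21=63, S→A 3·13=39, T→A 3·13=39, U→E 5·12=60. Service cost 335.
{B, C, D, E}: service cost 374
{A, C, D, E}: service cost 398
Among all 5 size-4 choices, {A, B, D, E} is lowest.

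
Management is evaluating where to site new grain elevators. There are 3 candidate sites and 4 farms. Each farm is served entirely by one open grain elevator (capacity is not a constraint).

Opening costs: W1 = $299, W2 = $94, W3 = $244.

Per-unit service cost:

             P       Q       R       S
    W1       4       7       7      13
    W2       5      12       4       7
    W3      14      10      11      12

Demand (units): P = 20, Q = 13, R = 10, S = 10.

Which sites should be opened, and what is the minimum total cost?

Open W2 only; minimum total cost 460.

For any fixed open set, each farm goes to its cheapest open site; total = fixed + service.
{W2}: P→W2 5·20=100, Q→W2 12·13=156, R→W2 4·10=40, S→W2 7·10=70. Service 366; fixed 94; total 460.
{W1}: P→W1 4·20=80, Q→W1 7·13=91, R→W1 7·10=70, S→W1 13·10=130. Service 371; fixed 299; total 670.
{W1, W2}: service 281 + fixed 393 = 674
{W1, W2, W3}: P→W1 4·20=80, Q→W1 7·13=91, R→W2 4·10=40, S→W2 7·10=70. Service 281; fixed 637; total 918.
No other subset beats 460.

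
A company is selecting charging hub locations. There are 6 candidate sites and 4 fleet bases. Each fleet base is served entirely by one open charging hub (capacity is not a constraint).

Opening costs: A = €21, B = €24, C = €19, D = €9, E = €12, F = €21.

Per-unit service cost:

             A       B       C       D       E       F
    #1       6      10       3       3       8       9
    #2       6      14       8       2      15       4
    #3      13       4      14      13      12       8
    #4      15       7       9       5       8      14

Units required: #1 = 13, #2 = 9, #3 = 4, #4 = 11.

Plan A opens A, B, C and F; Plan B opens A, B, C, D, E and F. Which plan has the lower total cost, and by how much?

Plan A: {A, B, C, F}: #1→C 3·13=39, #2→F 4·9=36, #3→B 4·4=16, #4→B 7·11=77. Service 168; fixed 85; total 253.
Plan B: {A, B, C, D, E, F}: #1→C 3·13=39, #2→D 2·9=18, #3→B 4·4=16, #4→D 5·11=55. Service 128; fixed 106; total 234.
Difference: |253 − 234| = 19.

Plan B is cheaper by 19.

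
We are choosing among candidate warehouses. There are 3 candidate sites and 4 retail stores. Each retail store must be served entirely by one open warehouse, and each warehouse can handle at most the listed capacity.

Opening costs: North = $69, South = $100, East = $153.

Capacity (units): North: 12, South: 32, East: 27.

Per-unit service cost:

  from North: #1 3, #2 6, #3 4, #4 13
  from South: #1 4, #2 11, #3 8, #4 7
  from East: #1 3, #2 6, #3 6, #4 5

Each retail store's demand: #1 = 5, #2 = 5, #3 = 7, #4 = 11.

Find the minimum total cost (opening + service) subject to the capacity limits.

Open {South}: #1→South 4·5=20, #2→South 11·5=55, #3→South 8·7=56, #4→South 7·11=77.
Loads: South carries 28/32. Service 208; fixed 100; total 308.
Next best feasible plan costs 324.

Minimum total cost: 308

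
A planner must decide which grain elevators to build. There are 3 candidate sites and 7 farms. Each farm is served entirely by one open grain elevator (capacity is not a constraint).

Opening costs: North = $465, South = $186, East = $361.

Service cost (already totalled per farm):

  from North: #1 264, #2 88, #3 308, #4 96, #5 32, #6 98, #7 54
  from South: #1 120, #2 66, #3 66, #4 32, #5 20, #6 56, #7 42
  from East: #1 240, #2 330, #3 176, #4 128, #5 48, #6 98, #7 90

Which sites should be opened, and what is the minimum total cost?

Open South only; minimum total cost 588.

For any fixed open set, each farm goes to its cheapest open site; total = fixed + service.
{South}: #1→South 120, #2→South 66, #3→South 66, #4→South 32, #5→South 20, #6→South 56, #7→South 42. Service 402; fixed 186; total 588.
{South, East}: #1→South 120, #2→South 66, #3→South 66, #4→South 32, #5→South 20, #6→South 56, #7→South 42. Service 402; fixed 547; total 949.
{North, South}: service 402 + fixed 651 = 1053
{North, South, East}: service 402 + fixed 1012 = 1414
No other subset beats 588.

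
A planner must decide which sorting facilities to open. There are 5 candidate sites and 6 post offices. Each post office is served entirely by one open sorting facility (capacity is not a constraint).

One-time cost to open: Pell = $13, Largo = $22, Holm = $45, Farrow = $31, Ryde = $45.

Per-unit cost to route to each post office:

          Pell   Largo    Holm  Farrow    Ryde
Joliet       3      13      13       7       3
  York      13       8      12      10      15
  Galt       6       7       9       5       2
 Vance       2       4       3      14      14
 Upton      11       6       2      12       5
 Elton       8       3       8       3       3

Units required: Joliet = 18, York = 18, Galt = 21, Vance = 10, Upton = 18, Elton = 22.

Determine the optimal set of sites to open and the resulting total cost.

For any fixed open set, each post office goes to its cheapest open site; total = fixed + service.
{Largo, Holm, Ryde}: Joliet→Ryde 3·18=54, York→Largo 8·18=144, Galt→Ryde 2·21=42, Vance→Holm 3·10=30, Upton→Holm 2·18=36, Elton→Largo 3·22=66. Service 372; fixed 112; total 484.
{Pell, Largo, Holm, Ryde}: service 362 + fixed 125 = 487
{Pell, Largo, Ryde}: service 416 + fixed 80 = 496
{Pell, Largo, Holm, Farrow, Ryde}: Joliet→Pell 3·18=54, York→Largo 8·18=144, Galt→Ryde 2·21=42, Vance→Pell 2·10=20, Upton→Holm 2·18=36, Elton→Largo 3·22=66. Service 362; fixed 156; total 518.
No other subset beats 484.

Open Largo, Holm and Ryde; minimum total cost 484.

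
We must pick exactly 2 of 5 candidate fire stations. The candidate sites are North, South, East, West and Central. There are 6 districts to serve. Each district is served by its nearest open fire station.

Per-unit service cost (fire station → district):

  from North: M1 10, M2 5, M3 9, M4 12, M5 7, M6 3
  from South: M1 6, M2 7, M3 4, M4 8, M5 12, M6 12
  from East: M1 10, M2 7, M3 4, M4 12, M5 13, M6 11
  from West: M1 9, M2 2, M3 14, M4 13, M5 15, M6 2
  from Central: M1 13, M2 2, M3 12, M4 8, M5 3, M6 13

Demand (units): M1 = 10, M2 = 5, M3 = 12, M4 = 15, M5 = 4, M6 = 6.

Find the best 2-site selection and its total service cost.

With exactly 2 open, each district uses its cheapest among the chosen.
{South, West}: M1→South 6·10=60, M2→West 2·5=10, M3→South 4·12=48, M4→South 8·15=120, M5→South 12·4=48, M6→West 2·6=12. Service cost 298.
{North, South}: service cost 299
{South, Central}: service cost 322
Among all 10 size-2 choices, {South, West} is lowest.

Choose South and West; total service cost 298.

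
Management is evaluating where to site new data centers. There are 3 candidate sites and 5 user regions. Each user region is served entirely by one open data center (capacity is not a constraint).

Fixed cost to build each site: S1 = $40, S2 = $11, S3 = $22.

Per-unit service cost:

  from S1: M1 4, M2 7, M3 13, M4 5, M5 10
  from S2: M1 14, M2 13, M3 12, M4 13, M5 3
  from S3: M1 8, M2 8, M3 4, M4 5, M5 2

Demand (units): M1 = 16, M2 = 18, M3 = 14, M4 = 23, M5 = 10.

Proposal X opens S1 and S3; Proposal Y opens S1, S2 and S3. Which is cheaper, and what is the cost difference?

Proposal X is cheaper by 11.

Proposal X: {S1, S3}: M1→S1 4·16=64, M2→S1 7·18=126, M3→S3 4·14=56, M4→S1 5·23=115, M5→S3 2·10=20. Service 381; fixed 62; total 443.
Proposal Y: {S1, S2, S3}: M1→S1 4·16=64, M2→S1 7·18=126, M3→S3 4·14=56, M4→S1 5·23=115, M5→S3 2·10=20. Service 381; fixed 73; total 454.
Difference: |443 − 454| = 11.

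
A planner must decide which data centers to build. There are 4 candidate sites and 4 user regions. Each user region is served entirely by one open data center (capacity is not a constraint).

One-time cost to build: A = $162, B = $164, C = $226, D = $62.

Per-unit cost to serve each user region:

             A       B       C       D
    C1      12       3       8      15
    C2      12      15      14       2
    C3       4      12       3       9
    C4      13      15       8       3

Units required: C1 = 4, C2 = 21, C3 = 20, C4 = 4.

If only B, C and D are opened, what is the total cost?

Each user region is assigned to its cheapest site among the open ones.
{B, C, D}: C1→B 3·4=12, C2→D 2·21=42, C3→C 3·20=60, C4→D 3·4=12. Service 126; fixed 452; total 578.

Total cost: 578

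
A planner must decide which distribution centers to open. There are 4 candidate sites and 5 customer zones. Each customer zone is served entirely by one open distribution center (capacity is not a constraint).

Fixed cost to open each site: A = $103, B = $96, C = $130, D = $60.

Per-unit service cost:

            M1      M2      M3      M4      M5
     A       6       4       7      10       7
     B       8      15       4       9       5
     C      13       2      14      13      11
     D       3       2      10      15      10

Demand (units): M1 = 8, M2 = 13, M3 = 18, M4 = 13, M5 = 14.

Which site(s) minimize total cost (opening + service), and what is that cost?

Open B and D; minimum total cost 465.

For any fixed open set, each customer zone goes to its cheapest open site; total = fixed + service.
{B, D}: M1→D 3·8=24, M2→D 2·13=26, M3→B 4·18=72, M4→B 9·13=117, M5→B 5·14=70. Service 309; fixed 156; total 465.
{A}: service 454 + fixed 103 = 557
{A, B}: service 359 + fixed 199 = 558
{A, B, C, D}: service 309 + fixed 389 = 698
No other subset beats 465.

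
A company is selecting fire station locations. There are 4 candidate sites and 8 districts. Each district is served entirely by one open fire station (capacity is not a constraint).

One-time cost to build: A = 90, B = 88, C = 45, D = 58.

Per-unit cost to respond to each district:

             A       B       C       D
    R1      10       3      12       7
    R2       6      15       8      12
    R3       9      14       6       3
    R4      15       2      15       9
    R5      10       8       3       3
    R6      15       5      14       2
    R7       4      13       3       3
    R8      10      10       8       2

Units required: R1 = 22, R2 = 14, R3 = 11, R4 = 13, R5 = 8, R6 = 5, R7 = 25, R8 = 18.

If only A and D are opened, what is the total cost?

Each district is assigned to its cheapest site among the open ones.
{A, D}: R1→D 7·22=154, R2→A 6·14=84, R3→D 3·11=33, R4→D 9·13=117, R5→D 3·8=24, R6→D 2·5=10, R7→D 3·25=75, R8→D 2·18=36. Service 533; fixed 148; total 681.

Total cost: 681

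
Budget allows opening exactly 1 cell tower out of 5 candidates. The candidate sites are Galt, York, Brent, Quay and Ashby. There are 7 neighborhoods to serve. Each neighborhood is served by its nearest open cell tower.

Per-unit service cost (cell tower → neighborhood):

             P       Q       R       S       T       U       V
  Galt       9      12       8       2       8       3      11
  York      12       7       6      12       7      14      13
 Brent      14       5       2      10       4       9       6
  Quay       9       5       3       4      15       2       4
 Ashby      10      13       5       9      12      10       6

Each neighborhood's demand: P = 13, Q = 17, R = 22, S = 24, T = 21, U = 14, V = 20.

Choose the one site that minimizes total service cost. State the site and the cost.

With exactly 1 open, each neighborhood uses its cheapest among the chosen.
{Quay}: P→Quay 9·13=117, Q→Quay 5·17=85, R→Quay 3·22=66, S→Quay 4·24=96, T→Quay 15·21=315, U→Quay 2·14=28, V→Quay 4·20=80. Service cost 787.
{Brent}: service cost 881
{Galt}: service cost 975
Among all 5 size-1 choices, {Quay} is lowest.

Choose Quay only; total service cost 787.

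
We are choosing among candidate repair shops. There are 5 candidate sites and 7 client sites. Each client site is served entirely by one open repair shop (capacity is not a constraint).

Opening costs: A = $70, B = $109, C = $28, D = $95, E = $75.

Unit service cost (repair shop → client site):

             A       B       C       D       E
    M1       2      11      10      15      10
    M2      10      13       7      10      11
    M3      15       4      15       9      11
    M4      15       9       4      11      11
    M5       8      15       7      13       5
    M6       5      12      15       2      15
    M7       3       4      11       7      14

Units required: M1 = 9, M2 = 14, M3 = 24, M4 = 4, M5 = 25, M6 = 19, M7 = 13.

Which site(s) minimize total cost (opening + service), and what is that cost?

For any fixed open set, each client site goes to its cheapest open site; total = fixed + service.
{A, B, C}: M1→A 2·9=18, M2→C 7·14=98, M3→B 4·24=96, M4→C 4·4=16, M5→C 7·25=175, M6→A 5·19=95, M7→A 3·13=39. Service 537; fixed 207; total 744.
{A, B, C, E}: M1→A 2·9=18, M2→C 7·14=98, M3→B 4·24=96, M4→C 4·4=16, M5→E 5·25=125, M6→A 5·19=95, M7→A 3·13=39. Service 487; fixed 282; total 769.
{A, B, C, D}: service 480 + fixed 302 = 782
{A, B, C, D, E}: service 430 + fixed 377 = 807
No other subset beats 744.

Open A, B and C; minimum total cost 744.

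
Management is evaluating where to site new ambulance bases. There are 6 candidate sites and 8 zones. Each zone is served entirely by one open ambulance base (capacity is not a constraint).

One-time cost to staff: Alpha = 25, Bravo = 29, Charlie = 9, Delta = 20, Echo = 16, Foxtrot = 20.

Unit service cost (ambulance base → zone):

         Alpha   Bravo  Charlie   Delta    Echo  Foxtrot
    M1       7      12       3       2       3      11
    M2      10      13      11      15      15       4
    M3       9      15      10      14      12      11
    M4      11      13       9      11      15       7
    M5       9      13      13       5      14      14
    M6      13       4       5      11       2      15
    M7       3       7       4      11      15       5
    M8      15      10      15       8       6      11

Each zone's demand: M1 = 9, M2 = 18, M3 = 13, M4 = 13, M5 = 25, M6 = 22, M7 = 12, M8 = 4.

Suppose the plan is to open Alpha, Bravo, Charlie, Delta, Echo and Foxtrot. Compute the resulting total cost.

Total cost: 646

Each zone is assigned to its cheapest site among the open ones.
{Alpha, Bravo, Charlie, Delta, Echo, Foxtrot}: M1→Delta 2·9=18, M2→Foxtrot 4·18=72, M3→Alpha 9·13=117, M4→Foxtrot 7·13=91, M5→Delta 5·25=125, M6→Echo 2·22=44, M7→Alpha 3·12=36, M8→Echo 6·4=24. Service 527; fixed 119; total 646.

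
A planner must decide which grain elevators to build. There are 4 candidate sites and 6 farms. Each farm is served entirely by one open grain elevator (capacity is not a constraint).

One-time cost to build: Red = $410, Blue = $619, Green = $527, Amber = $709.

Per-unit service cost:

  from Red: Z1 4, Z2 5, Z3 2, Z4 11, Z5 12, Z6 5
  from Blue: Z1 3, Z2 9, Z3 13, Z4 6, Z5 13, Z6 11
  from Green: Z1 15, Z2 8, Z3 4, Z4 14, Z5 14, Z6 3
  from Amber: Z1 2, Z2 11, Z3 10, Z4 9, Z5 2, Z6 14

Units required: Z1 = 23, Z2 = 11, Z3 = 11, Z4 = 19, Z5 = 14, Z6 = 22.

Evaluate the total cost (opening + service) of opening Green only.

Total cost: 1532

Each farm is assigned to its cheapest site among the open ones.
{Green}: Z1→Green 15·23=345, Z2→Green 8·11=88, Z3→Green 4·11=44, Z4→Green 14·19=266, Z5→Green 14·14=196, Z6→Green 3·22=66. Service 1005; fixed 527; total 1532.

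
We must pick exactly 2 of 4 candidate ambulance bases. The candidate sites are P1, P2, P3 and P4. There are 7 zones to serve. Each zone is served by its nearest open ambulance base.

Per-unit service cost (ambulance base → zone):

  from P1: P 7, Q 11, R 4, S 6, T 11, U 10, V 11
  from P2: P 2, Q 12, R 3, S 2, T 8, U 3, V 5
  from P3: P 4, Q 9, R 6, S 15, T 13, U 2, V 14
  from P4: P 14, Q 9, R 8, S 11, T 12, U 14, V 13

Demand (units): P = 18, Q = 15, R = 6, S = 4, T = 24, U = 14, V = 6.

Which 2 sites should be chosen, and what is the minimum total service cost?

With exactly 2 open, each zone uses its cheapest among the chosen.
{P2, P3}: P→P2 2·18=36, Q→P3 9·15=135, R→P2 3·6=18, S→P2 2·4=8, T→P2 8·24=192, U→P3 2·14=28, V→P2 5·6=30. Service cost 447.
{P2, P4}: service cost 461
{P1, P2}: service cost 491
Among all 6 size-2 choices, {P2, P3} is lowest.

Choose P2 and P3; total service cost 447.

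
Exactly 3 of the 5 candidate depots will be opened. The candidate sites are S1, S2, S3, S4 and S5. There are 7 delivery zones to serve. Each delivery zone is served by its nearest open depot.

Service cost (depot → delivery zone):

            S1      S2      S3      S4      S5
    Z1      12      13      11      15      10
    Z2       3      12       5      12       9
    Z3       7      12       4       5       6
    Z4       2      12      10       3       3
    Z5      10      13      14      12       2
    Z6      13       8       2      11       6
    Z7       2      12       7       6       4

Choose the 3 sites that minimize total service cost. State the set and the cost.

With exactly 3 open, each delivery zone uses its cheapest among the chosen.
{S1, S3, S5}: Z1→S5 10, Z2→S1 3, Z3→S3 4, Z4→S1 2, Z5→S5 2, Z6→S3 2, Z7→S1 2. Service cost 25.
{S1, S4, S5}: service cost 30
{S2, S3, S5}: service cost 30
Among all 10 size-3 choices, {S1, S3, S5} is lowest.

Choose S1, S3 and S5; total service cost 25.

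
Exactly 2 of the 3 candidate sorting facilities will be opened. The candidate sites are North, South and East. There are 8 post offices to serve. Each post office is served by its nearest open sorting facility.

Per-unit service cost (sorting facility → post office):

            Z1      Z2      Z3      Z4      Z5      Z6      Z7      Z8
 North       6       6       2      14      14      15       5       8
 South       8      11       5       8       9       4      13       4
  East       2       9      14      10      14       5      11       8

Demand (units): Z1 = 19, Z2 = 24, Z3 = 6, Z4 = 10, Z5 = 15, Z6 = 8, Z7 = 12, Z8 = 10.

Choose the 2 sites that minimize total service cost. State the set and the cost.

With exactly 2 open, each post office uses its cheapest among the chosen.
{North, South}: Z1→North 6·19=114, Z2→North 6·24=144, Z3→North 2·6=12, Z4→South 8·10=80, Z5→South 9·15=135, Z6→South 4·8=32, Z7→North 5·12=60, Z8→South 4·10=40. Service cost 617.
{North, East}: service cost 684
{South, East}: service cost 703
Among all 3 size-2 choices, {North, South} is lowest.

Choose North and South; total service cost 617.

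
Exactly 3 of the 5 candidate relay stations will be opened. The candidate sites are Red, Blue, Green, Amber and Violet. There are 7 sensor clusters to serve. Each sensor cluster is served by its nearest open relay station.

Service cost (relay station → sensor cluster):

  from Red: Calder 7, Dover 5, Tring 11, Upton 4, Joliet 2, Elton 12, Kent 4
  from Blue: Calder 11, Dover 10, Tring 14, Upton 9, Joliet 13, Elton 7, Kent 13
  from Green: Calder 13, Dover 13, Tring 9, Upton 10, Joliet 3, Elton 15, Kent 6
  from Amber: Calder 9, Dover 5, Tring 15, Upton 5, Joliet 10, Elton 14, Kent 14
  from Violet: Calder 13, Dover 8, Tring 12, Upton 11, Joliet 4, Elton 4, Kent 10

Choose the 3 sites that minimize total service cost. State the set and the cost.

With exactly 3 open, each sensor cluster uses its cheapest among the chosen.
{Red, Green, Violet}: Calder→Red 7, Dover→Red 5, Tring→Green 9, Upton→Red 4, Joliet→Red 2, Elton→Violet 4, Kent→Red 4. Service cost 35.
{Red, Blue, Violet}: service cost 37
{Red, Amber, Violet}: service cost 37
Among all 10 size-3 choices, {Red, Green, Violet} is lowest.

Choose Red, Green and Violet; total service cost 35.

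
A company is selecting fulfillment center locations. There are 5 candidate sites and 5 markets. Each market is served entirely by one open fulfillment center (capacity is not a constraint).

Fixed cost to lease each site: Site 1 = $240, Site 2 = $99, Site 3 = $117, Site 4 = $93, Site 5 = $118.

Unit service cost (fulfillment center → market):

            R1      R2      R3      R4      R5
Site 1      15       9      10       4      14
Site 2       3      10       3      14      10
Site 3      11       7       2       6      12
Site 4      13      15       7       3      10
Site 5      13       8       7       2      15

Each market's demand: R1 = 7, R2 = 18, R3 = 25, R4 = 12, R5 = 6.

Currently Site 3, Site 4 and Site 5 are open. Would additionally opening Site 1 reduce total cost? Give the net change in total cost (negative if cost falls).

Current service cost with {Site 3, Site 4, Site 5}: 337.
Adding Site 1: each market re-picks its cheapest; new service cost 337, saving 0.
Extra fixed cost: 240. Net change = 240 − 0 = 240.
(Totals: 665 → 905.)

No — net change +240 (cost rises by 240).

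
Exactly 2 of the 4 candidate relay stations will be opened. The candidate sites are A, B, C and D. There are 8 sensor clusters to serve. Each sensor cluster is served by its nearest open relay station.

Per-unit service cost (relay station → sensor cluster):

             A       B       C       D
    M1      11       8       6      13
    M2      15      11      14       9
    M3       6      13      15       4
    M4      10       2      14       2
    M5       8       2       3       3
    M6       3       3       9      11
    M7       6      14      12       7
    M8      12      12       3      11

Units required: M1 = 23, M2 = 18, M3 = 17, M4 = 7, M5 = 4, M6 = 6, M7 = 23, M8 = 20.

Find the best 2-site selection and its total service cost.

Choose C and D; total service cost 669.

With exactly 2 open, each sensor cluster uses its cheapest among the chosen.
{C, D}: M1→C 6·23=138, M2→D 9·18=162, M3→D 4·17=68, M4→D 2·7=14, M5→C 3·4=12, M6→C 9·6=54, M7→D 7·23=161, M8→C 3·20=60. Service cost 669.
{A, C}: service cost 790
{B, D}: service cost 835
Among all 6 size-2 choices, {C, D} is lowest.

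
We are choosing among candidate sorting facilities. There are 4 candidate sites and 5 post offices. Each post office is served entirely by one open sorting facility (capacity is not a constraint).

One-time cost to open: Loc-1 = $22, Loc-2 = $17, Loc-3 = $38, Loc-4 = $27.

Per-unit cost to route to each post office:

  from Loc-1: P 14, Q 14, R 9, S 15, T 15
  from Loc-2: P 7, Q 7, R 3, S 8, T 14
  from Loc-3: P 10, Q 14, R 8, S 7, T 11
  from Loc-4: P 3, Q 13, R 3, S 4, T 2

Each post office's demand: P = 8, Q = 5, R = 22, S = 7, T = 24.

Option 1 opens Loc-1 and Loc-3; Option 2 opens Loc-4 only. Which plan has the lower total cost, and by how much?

Option 1: {Loc-1, Loc-3}: P→Loc-3 10·8=80, Q→Loc-1 14·5=70, R→Loc-3 8·22=176, S→Loc-3 7·7=49, T→Loc-3 11·24=264. Service 639; fixed 60; total 699.
Option 2: {Loc-4}: P→Loc-4 3·8=24, Q→Loc-4 13·5=65, R→Loc-4 3·22=66, S→Loc-4 4·7=28, T→Loc-4 2·24=48. Service 231; fixed 27; total 258.
Difference: |699 − 258| = 441.

Option 2 is cheaper by 441.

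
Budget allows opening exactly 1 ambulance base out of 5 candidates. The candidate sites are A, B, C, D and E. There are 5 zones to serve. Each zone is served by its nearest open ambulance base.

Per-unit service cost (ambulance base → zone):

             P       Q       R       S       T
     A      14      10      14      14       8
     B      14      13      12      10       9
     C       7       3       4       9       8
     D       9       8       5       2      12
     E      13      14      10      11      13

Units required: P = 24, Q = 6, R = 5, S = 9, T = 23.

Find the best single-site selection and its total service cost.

Choose C only; total service cost 471.

With exactly 1 open, each zone uses its cheapest among the chosen.
{C}: P→C 7·24=168, Q→C 3·6=18, R→C 4·5=20, S→C 9·9=81, T→C 8·23=184. Service cost 471.
{D}: service cost 583
{B}: service cost 771
Among all 5 size-1 choices, {C} is lowest.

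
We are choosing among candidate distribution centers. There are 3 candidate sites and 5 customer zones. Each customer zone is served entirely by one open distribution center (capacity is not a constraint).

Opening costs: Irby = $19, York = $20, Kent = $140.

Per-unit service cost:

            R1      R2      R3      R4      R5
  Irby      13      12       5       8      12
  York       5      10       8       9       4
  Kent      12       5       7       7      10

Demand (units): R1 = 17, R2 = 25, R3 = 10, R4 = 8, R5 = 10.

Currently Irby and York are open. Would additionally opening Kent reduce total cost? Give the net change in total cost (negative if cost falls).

Current service cost with {Irby, York}: 489.
Adding Kent: each customer zone re-picks its cheapest; new service cost 356, saving 133.
Extra fixed cost: 140. Net change = 140 − 133 = 7.
(Totals: 528 → 535.)

No — net change +7 (cost rises by 7).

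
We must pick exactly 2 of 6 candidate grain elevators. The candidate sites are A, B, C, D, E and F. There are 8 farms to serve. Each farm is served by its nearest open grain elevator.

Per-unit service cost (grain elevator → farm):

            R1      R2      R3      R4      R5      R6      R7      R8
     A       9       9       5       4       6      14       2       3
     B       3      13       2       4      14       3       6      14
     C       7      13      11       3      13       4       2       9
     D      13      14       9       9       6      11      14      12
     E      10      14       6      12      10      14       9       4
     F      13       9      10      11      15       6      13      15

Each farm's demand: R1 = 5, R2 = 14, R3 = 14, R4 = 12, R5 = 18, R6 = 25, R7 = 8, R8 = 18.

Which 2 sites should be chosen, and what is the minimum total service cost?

Choose A and B; total service cost 470.

With exactly 2 open, each farm uses its cheapest among the chosen.
{A, B}: R1→B 3·5=15, R2→A 9·14=126, R3→B 2·14=28, R4→A 4·12=48, R5→A 6·18=108, R6→B 3·25=75, R7→A 2·8=16, R8→A 3·18=54. Service cost 470.
{A, C}: service cost 545
{A, F}: service cost 617
Among all 15 size-2 choices, {A, B} is lowest.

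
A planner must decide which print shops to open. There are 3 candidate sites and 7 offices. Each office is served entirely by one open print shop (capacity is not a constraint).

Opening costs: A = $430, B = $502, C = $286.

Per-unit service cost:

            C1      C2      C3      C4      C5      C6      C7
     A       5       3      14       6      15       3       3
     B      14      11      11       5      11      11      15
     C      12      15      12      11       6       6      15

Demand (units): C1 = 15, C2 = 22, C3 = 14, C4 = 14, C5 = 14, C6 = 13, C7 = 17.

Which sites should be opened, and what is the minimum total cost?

Open A only; minimum total cost 1151.

For any fixed open set, each office goes to its cheapest open site; total = fixed + service.
{A}: C1→A 5·15=75, C2→A 3·22=66, C3→A 14·14=196, C4→A 6·14=84, C5→A 15·14=210, C6→A 3·13=39, C7→A 3·17=51. Service 721; fixed 430; total 1151.
{A, C}: service 567 + fixed 716 = 1283
{C}: C1→C 12·15=180, C2→C 15·22=330, C3→C 12·14=168, C4→C 11·14=154, C5→C 6·14=84, C6→C 6·13=78, C7→C 15·17=255. Service 1249; fixed 286; total 1535.
{A, B, C}: service 539 + fixed 1218 = 1757
No other subset beats 1151.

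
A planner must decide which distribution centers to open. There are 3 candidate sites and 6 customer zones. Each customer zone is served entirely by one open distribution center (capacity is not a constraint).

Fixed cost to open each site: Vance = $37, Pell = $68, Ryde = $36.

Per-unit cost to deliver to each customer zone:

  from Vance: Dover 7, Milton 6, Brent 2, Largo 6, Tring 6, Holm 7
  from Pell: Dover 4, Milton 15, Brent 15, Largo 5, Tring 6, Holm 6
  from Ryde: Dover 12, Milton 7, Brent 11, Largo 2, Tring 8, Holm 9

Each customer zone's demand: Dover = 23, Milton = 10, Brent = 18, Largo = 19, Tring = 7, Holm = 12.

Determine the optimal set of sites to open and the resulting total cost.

For any fixed open set, each customer zone goes to its cheapest open site; total = fixed + service.
{Vance, Pell, Ryde}: Dover→Pell 4·23=92, Milton→Vance 6·10=60, Brent→Vance 2·18=36, Largo→Ryde 2·19=38, Tring→Vance 6·7=42, Holm→Pell 6·12=72. Service 340; fixed 141; total 481.
{Vance, Ryde}: service 421 + fixed 73 = 494
{Vance, Pell}: Dover→Pell 4·23=92, Milton→Vance 6·10=60, Brent→Vance 2·18=36, Largo→Pell 5·19=95, Tring→Vance 6·7=42, Holm→Pell 6·12=72. Service 397; fixed 105; total 502.
{Ryde}: Dover→Ryde 12·23=276, Milton→Ryde 7·10=70, Brent→Ryde 11·18=198, Largo→Ryde 2·19=38, Tring→Ryde 8·7=56, Holm→Ryde 9·12=108. Service 746; fixed 36; total 782.
No other subset beats 481.

Open Vance, Pell and Ryde; minimum total cost 481.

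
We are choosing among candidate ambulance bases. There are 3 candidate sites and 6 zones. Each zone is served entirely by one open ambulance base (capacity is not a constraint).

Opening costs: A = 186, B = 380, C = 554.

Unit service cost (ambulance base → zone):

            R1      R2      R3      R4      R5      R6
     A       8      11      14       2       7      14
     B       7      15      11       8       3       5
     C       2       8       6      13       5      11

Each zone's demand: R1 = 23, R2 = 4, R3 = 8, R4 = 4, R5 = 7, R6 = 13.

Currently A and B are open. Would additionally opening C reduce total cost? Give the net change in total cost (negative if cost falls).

Current service cost with {A, B}: 387.
Adding C: each zone re-picks its cheapest; new service cost 220, saving 167.
Extra fixed cost: 554. Net change = 554 − 167 = 387.
(Totals: 953 → 1340.)

No — net change +387 (cost rises by 387).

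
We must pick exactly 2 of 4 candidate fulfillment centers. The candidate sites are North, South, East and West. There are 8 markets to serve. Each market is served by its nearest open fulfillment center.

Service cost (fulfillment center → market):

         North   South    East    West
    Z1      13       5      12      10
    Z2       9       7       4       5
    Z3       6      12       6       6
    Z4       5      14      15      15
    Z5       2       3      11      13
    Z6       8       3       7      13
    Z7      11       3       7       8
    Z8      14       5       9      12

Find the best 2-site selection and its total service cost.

Choose North and South; total service cost 36.

With exactly 2 open, each market uses its cheapest among the chosen.
{North, South}: Z1→South 5, Z2→South 7, Z3→North 6, Z4→North 5, Z5→North 2, Z6→South 3, Z7→South 3, Z8→South 5. Service cost 36.
{South, East}: service cost 43
{South, West}: service cost 44
Among all 6 size-2 choices, {North, South} is lowest.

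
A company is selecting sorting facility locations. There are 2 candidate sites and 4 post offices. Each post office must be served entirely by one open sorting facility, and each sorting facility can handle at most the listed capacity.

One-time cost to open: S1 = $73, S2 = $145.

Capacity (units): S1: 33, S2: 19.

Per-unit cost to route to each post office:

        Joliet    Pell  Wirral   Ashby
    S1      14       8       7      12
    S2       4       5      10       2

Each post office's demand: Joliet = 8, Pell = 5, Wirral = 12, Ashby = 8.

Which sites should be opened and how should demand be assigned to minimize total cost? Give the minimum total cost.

Minimum total cost: 390

Open {S1, S2}: Joliet→S2 4·8=32, Pell→S1 8·5=40, Wirral→S1 7·12=84, Ashby→S2 2·8=16.
Loads: S1 carries 17/33, S2 carries 16/19. Service 172; fixed 218; total 390.
Next best feasible plan costs 405.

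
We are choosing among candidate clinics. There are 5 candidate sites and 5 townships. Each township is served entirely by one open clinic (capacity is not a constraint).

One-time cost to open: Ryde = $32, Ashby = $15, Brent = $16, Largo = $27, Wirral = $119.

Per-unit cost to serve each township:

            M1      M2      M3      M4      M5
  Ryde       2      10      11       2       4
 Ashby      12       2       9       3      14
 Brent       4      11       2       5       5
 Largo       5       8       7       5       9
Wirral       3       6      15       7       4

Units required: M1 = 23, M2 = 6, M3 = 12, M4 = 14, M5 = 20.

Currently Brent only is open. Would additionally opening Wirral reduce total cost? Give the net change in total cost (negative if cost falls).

Current service cost with {Brent}: 352.
Adding Wirral: each township re-picks its cheapest; new service cost 279, saving 73.
Extra fixed cost: 119. Net change = 119 − 73 = 46.
(Totals: 368 → 414.)

No — net change +46 (cost rises by 46).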